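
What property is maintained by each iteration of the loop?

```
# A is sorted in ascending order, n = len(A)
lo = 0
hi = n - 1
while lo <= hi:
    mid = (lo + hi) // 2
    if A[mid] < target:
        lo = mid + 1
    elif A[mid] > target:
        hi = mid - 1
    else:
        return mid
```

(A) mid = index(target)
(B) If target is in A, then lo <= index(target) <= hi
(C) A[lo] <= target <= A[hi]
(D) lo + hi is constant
B

A loop invariant must hold before the first iteration and be re-established by every execution of the body.

(B) If target is in A, then lo <= index(target) <= hi: Before the loop [lo, hi] = [0, n-1] covers every index. When A[mid] < target, sortedness puts target strictly to the right of mid, so setting lo = mid + 1 keeps index(target) in [lo, hi]; symmetrically for hi = mid - 1. Hence 'if target is in A then lo <= index(target) <= hi' holds after every iteration, and when lo > hi it proves target is absent.

The other options fail:
(A) mid = index(target): mid is just the current probe; it equals index(target) only on the iteration that returns.
(C) A[lo] <= target <= A[hi]: fails when target is not in A (e.g. target < A[0] already violates it before the loop), so it is not maintained in general.
(D) lo + hi is constant: each iteration moves exactly one of lo, hi, so lo + hi changes (e.g. 0 + (n-1) becomes (mid+1) + (n-1)).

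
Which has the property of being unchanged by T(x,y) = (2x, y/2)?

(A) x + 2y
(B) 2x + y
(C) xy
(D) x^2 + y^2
C

An expression E(x,y) is invariant under T if E(T(x,y)) = E(x,y). Here T(x,y) = (2x, y/2).
Substitute the transformed coordinates into each option and compare with the original:
(A) x + 2y  ->  (2x) + 2(y/2) = 2x + y   [differs from x + 2y: not invariant]
(B) 2x + y  ->  2(2x) + (y/2) = 4x + y/2   [differs from 2x + y: not invariant]
(C) xy  ->  (2x)(y/2) = xy   [equals xy: invariant]
(D) x^2 + y^2  ->  (2x)^2 + (y/2)^2 = 4x^2 + y^2/4   [differs from x^2 + y^2: not invariant]

Only option (C), xy, is unchanged by the transformation.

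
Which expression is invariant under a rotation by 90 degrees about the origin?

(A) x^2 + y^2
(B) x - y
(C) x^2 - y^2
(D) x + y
A

A rotation by 90 degrees sends (x, y) to (-y, x).
Substitute the transformed coordinates into each option and compare with the original:
(A) x^2 + y^2  ->  (-y)^2 + (x)^2 = x^2 + y^2   [equals x^2 + y^2: invariant]
(B) x - y  ->  (-y) - (x) = -x - y   [differs from x - y: not invariant]
(C) x^2 - y^2  ->  (-y)^2 - (x)^2 = -x^2 + y^2   [differs from x^2 - y^2: not invariant]
(D) x + y  ->  (-y) + (x) = x - y   [differs from x + y: not invariant]

Only option (A), x^2 + y^2, is unchanged by the transformation.
Geometrically, x^2 + y^2 is the squared distance from the origin, which every rotation about the origin preserves.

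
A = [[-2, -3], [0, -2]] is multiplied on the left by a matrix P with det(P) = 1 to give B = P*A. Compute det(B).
4

By the multiplicative property of determinants, det(B) = det(P*A) = det(P) * det(A) = det(A),
so the determinant is invariant under multiplication by any determinant-1 matrix; we just need det(A).

det(A) = (-2)(-2) - (-3)(0) = 4 - 0 = 4

Therefore det(B) = 1 * 4 = 4.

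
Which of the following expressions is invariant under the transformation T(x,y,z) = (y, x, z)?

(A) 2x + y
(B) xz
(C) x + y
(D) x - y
C

Apply T(x,y,z) = (y, x, z) to each option, i.e. replace (x, y, z) by the transformed coordinates.
Substitute the transformed coordinates into each option and compare with the original:
(A) 2x + y  ->  2(y) + (x) = x + 2y   [differs from 2x + y: not invariant]
(B) xz  ->  (y)(z) = yz   [differs from xz: not invariant]
(C) x + y  ->  (y) + (x) = x + y   [equals x + y: invariant]
(D) x - y  ->  (y) - (x) = -x + y   [differs from x - y: not invariant]

Only option (C), x + y, is unchanged by the transformation.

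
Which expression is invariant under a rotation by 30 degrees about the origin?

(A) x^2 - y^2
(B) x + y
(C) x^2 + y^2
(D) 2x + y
C

A rotation by 30 degrees sends (x, y) to (sqrt(3)x/2 - y/2, x/2 + sqrt(3)y/2).
Substitute the transformed coordinates into each option and compare with the original:
(A) x^2 - y^2  ->  (sqrt(3)x/2 - y/2)^2 - (x/2 + sqrt(3)y/2)^2 = x^2/2 - sqrt(3)xy - y^2/2   [differs from x^2 - y^2: not invariant]
(B) x + y  ->  (sqrt(3)x/2 - y/2) + (x/2 + sqrt(3)y/2) = x/2 + sqrt(3)x/2 - y/2 + sqrt(3)y/2   [differs from x + y: not invariant]
(C) x^2 + y^2  ->  (sqrt(3)x/2 - y/2)^2 + (x/2 + sqrt(3)y/2)^2 = x^2 + y^2   [equals x^2 + y^2: invariant]
(D) 2x + y  ->  2(sqrt(3)x/2 - y/2) + (x/2 + sqrt(3)y/2) = x/2 + sqrt(3)x - y + sqrt(3)y/2   [differs from 2x + y: not invariant]

Only option (C), x^2 + y^2, is unchanged by the transformation.
Geometrically, x^2 + y^2 is the squared distance from the origin, which every rotation about the origin preserves.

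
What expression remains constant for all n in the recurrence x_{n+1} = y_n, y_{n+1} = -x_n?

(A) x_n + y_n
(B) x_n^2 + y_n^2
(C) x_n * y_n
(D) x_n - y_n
B

For the recurrence x_{n+1} = y_n, y_{n+1} = -x_n:

x_{n+1}^2 + y_{n+1}^2 = y_n^2 + (-x_n)^2 = x_n^2 + y_n^2
The sum of squares is conserved (like energy in a harmonic oscillator).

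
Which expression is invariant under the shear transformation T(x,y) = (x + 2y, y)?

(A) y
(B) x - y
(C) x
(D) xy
A

Under the shear T(x,y) = (x + 2y, y):
Substitute the transformed coordinates into each option and compare with the original:
(A) y  ->  (y) = y   [equals y: invariant]
(B) x - y  ->  (x + 2y) - (y) = x + y   [differs from x - y: not invariant]
(C) x  ->  (x + 2y) = x + 2y   [differs from x: not invariant]
(D) xy  ->  (x + 2y)(y) = xy + 2y^2   [differs from xy: not invariant]

Only option (A), y, is unchanged by the transformation.
A horizontal shear moves points parallel to the x-axis, so the y-coordinate (and any function of y alone) is unchanged.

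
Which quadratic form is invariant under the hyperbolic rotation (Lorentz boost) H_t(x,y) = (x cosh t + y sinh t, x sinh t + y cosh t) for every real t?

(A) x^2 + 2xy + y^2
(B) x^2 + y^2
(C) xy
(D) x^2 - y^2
D

Write x' = x cosh t + y sinh t, y' = x sinh t + y cosh t and substitute into each option:
(A) x^2 + 2xy + y^2: (x' + y')^2 with x' + y' = (x + y)(cosh t + sinh t) = (x + y)e^t, so it becomes (x + y)^2 e^(2t)   [not invariant for t != 0]
(B) x^2 + y^2: (x cosh t + y sinh t)^2 + (x sinh t + y cosh t)^2 = (x^2 + y^2)(cosh^2 t + sinh^2 t) + 4xy sinh t cosh t = (x^2 + y^2) cosh 2t + 2xy sinh 2t   [not invariant for t != 0]
(C) xy: (x cosh t + y sinh t)(x sinh t + y cosh t) = xy(cosh^2 t + sinh^2 t) + (x^2 + y^2) sinh t cosh t = xy cosh 2t + (x^2 + y^2)(sinh 2t)/2   [not invariant for t != 0]
(D) x^2 - y^2: (x cosh t + y sinh t)^2 - (x sinh t + y cosh t)^2 = x^2(cosh^2 t - sinh^2 t) + 2xy(cosh t sinh t - sinh t cosh t) + y^2(sinh^2 t - cosh^2 t) = x^2 - y^2   [invariant, using cosh^2 t - sinh^2 t = 1]

Only (D) x^2 - y^2 is unchanged; it is the Minkowski form preserved by Lorentz boosts, just as x^2 + y^2 is preserved by ordinary rotations.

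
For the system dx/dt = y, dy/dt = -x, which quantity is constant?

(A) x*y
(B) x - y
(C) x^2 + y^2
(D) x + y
C

A first integral I satisfies dI/dt = 0 along every solution. Differentiate each option and use the equation of motion:
(A) d/dt[x*y] = (dx/dt)y + x(dy/dt) = y^2 - x^2, not identically 0
(B) d/dt[x - y] = y - (-x) = x + y, not identically 0
(C) d/dt[x^2 + y^2] = 2x*dx/dt + 2y*dy/dt = 2x*y + 2y*(-x) = 0
(D) d/dt[x + y] = y + (-x) = y - x, not identically 0

Only (C) has zero time-derivative. So x^2 + y^2 (the squared radius; trajectories are circles) is the conserved quantity.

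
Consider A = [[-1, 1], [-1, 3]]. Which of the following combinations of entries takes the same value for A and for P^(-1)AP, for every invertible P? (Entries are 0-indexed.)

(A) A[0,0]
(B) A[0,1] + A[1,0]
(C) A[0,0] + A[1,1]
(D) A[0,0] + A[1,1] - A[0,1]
C

A[0,0] + A[1,1] is the trace of A. By the cyclic property of the trace, tr(P^(-1)AP) = tr(APP^(-1)) = tr(A), so it is the same for every matrix similar to A.

The other combinations are not similarity invariants. For example, take P = [[1, -1], [0, 1]] (det P = 1), so P^(-1) = [[1, 1], [0, 1]] and
B = P^(-1)AP = [[-2, 6], [-1, 4]].
Evaluating each option on A and on B:
(A) A[0,0]: -1 for A, -2 for B -> changes
(B) A[0,1] + A[1,0]: 0 for A, 5 for B -> changes
(C) A[0,0] + A[1,1]: 2 for A, 2 for B -> unchanged
(D) A[0,0] + A[1,1] - A[0,1]: 1 for A, -4 for B -> changes

Only (C) A[0,0] + A[1,1] = 2 survives (and it does so for every P, not just this one), so it is the invariant.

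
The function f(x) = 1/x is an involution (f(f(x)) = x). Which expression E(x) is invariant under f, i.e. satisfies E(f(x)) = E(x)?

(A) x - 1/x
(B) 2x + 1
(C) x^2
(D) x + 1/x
D

Replace x by f(x) = 1/x in each option and simplify. As a quick numerical cross-check, also compare E(4) with E(f(4)) = E(1/4).

(A) x - 1/x  ->  (1/x) - 1/(1/x) = -x + 1/x; check: E(4) = 15/4 but E(1/4) = -15/4.   [not invariant]
(B) 2x + 1  ->  2(1/x) + 1 = (x + 2)/x; check: E(4) = 9 but E(1/4) = 3/2.   [not invariant]
(C) x^2  ->  (1/x)^2 = x^(-2); check: E(4) = 16 but E(1/4) = 1/16.   [not invariant]
(D) x + 1/x  ->  (1/x) + 1/(1/x), which simplifies back to x + 1/x; check: E(4) = 17/4, E(1/4) = 17/4.   [invariant]

Only (D) is unchanged. E is symmetric under swapping x with f(x) = 1/x, which is exactly what an involution does.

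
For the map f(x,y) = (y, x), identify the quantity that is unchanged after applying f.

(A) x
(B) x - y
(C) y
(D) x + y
D

For f(x,y) = (y, x):
After applying f: x' = y, y' = x. So x' + y' = y + x = x + y.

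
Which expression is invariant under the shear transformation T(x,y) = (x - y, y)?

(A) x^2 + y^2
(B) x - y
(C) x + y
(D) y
D

Under the shear T(x,y) = (x - y, y):
Substitute the transformed coordinates into each option and compare with the original:
(A) x^2 + y^2  ->  (x - y)^2 + (y)^2 = x^2 - 2xy + 2y^2   [differs from x^2 + y^2: not invariant]
(B) x - y  ->  (x - y) - (y) = x - 2y   [differs from x - y: not invariant]
(C) x + y  ->  (x - y) + (y) = x   [differs from x + y: not invariant]
(D) y  ->  (y) = y   [equals y: invariant]

Only option (D), y, is unchanged by the transformation.
A horizontal shear moves points parallel to the x-axis, so the y-coordinate (and any function of y alone) is unchanged.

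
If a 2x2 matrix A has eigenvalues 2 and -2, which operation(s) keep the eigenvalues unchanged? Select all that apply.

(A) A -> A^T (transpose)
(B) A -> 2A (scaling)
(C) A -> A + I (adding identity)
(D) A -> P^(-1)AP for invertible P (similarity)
A and D

Eigenvalues are preserved by:
1. Similarity transformations: A -> P^(-1)AP (same characteristic polynomial)
2. Transpose: A^T has the same eigenvalues as A

Eigenvalues are NOT preserved by:
- Adding identity: eigenvalues become 2+1, -2+1
- Scaling: eigenvalues become 4, -4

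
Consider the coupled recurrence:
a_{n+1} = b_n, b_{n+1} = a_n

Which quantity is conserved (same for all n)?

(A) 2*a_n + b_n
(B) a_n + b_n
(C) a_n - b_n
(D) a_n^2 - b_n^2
B

Replace a_n by a_{n+1} = b_n and b_n by b_{n+1} = a_n in each option and simplify:
(A) 2*a_n + b_n  ->  2*(b_n) + (a_n) = a_n + 2*b_n   [not conserved]
(B) a_n + b_n  ->  (b_n) + (a_n) = a_n + b_n   [conserved]
(C) a_n - b_n  ->  (b_n) - (a_n) = -a_n + b_n   [not conserved]
(D) a_n^2 - b_n^2  ->  (b_n)^2 - (a_n)^2 = -a_n^2 + b_n^2   [not conserved]

Only (B) a_n + b_n returns to itself after one step, so it is the conserved quantity.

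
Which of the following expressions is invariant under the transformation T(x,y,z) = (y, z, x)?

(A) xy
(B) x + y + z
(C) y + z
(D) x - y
B

Apply T(x,y,z) = (y, z, x) to each option, i.e. replace (x, y, z) by the transformed coordinates.
Substitute the transformed coordinates into each option and compare with the original:
(A) xy  ->  (y)(z) = yz   [differs from xy: not invariant]
(B) x + y + z  ->  (y) + (z) + (x) = x + y + z   [equals x + y + z: invariant]
(C) y + z  ->  (z) + (x) = x + z   [differs from y + z: not invariant]
(D) x - y  ->  (y) - (z) = y - z   [differs from x - y: not invariant]

Only option (B), x + y + z, is unchanged by the transformation.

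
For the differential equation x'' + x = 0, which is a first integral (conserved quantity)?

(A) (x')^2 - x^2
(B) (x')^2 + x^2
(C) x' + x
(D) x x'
B

A first integral I satisfies dI/dt = 0 along every solution. Differentiate each option and use the equation of motion:
(A) d/dt[(x')^2 - x^2] = 2x'x'' - 2x x' = -4x x', not identically 0
(B) d/dt[(x')^2 + x^2] = 2x'x'' + 2x x' = 2x'(-x) + 2x x' = 0
(C) d/dt[x' + x] = x'' + x' = -x + x', not identically 0
(D) d/dt[x x'] = (x')^2 + x x'' = (x')^2 - x^2, not identically 0

Only (B) has zero time-derivative. So the energy-like quantity (x')^2 + x^2 is the first integral.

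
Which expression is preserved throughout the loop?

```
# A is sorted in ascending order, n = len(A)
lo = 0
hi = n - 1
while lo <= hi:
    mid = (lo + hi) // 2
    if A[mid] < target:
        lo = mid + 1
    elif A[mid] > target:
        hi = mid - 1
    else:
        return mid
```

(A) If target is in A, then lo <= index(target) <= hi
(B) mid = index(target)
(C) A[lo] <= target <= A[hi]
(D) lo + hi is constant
A

A loop invariant must hold before the first iteration and be re-established by every execution of the body.

(A) If target is in A, then lo <= index(target) <= hi: Before the loop [lo, hi] = [0, n-1] covers every index. When A[mid] < target, sortedness puts target strictly to the right of mid, so setting lo = mid + 1 keeps index(target) in [lo, hi]; symmetrically for hi = mid - 1. Hence 'if target is in A then lo <= index(target) <= hi' holds after every iteration, and when lo > hi it proves target is absent.

The other options fail:
(B) mid = index(target): mid is just the current probe; it equals index(target) only on the iteration that returns.
(C) A[lo] <= target <= A[hi]: fails when target is not in A (e.g. target < A[0] already violates it before the loop), so it is not maintained in general.
(D) lo + hi is constant: each iteration moves exactly one of lo, hi, so lo + hi changes (e.g. 0 + (n-1) becomes (mid+1) + (n-1)).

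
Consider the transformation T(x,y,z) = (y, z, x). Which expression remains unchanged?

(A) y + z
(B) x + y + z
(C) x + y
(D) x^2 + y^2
B

Apply T(x,y,z) = (y, z, x) to each option, i.e. replace (x, y, z) by the transformed coordinates.
Substitute the transformed coordinates into each option and compare with the original:
(A) y + z  ->  (z) + (x) = x + z   [differs from y + z: not invariant]
(B) x + y + z  ->  (y) + (z) + (x) = x + y + z   [equals x + y + z: invariant]
(C) x + y  ->  (y) + (z) = y + z   [differs from x + y: not invariant]
(D) x^2 + y^2  ->  (y)^2 + (z)^2 = y^2 + z^2   [differs from x^2 + y^2: not invariant]

Only option (B), x + y + z, is unchanged by the transformation.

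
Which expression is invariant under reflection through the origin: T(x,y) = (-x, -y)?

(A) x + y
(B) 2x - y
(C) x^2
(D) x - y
C

The map is reflection through the origin: T(x,y) = (-x, -y).
Substitute the transformed coordinates into each option and compare with the original:
(A) x + y  ->  (-x) + (-y) = -x - y   [differs from x + y: not invariant]
(B) 2x - y  ->  2(-x) - (-y) = -2x + y   [differs from 2x - y: not invariant]
(C) x^2  ->  (-x)^2 = x^2   [equals x^2: invariant]
(D) x - y  ->  (-x) - (-y) = -x + y   [differs from x - y: not invariant]

Only option (C), x^2, is unchanged by the transformation.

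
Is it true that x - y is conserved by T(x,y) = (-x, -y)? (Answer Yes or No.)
No

Substitute T(x,y) = (-x, -y) into the expression and compare with the original.

Original: x - y
After applying T: (-x) - (-y) = -x + y

This differs from the original x - y (difference: -2x + 2y), so the expression is NOT invariant.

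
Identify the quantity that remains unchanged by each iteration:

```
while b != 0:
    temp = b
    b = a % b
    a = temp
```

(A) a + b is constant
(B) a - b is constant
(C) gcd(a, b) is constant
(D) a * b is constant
C

A loop invariant must hold before the first iteration and be re-established by every execution of the body.

(C) gcd(a, b) is constant: One iteration replaces (a, b) by (b, a mod b). Since a mod b = a - q*b for an integer q, any common divisor of a and b divides b and a mod b, and conversely; hence gcd(b, a mod b) = gcd(a, b). For instance (29, 11) -> (11, 7) keeps gcd = 1. At exit b = 0 and a = gcd of the original inputs.

The other options fail:
(A) a + b is constant: e.g. (a, b) = (29, 11) -> (11, 7): the sum goes from 40 to 18.
(B) a - b is constant: e.g. (a, b) = (29, 11) -> (11, 7): the difference goes from 18 to 4.
(D) a * b is constant: e.g. (a, b) = (29, 11) -> (11, 7): the product goes from 319 to 77.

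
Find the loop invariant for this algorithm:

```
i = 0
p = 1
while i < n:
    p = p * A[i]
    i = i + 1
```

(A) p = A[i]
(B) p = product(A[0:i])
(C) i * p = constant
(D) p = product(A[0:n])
B

A loop invariant must hold before the first iteration and be re-established by every execution of the body.

(B) p = product(A[0:i]): Initially i = 0 and p = 1 = product of the empty slice A[0:0]. If p = product(A[0:i]) holds at the top of an iteration, the body sets p to product(A[0:i]) * A[i] = product(A[0:i+1]) and then i to i+1, so the property is restored. At exit i = n, giving p = product(A[0:n]).

The other options fail:
(A) p = A[i]: after the first iteration p = A[0] but i = 1; in general p is a product of several elements, not a single one.
(C) i * p = constant: initially i * p = 0, but after one iteration it is 1 * A[0], which is nonzero in general.
(D) p = product(A[0:n]): false before the loop (p = 1, not the full product) -- it only becomes true at exit.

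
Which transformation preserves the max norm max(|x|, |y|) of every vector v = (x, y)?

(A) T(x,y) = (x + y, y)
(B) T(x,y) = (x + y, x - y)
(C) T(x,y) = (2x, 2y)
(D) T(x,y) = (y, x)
D

A transformation preserves a norm if ||T(v)|| = ||v|| for every v; a single vector where the norm changes rules an option out.

(A) T(x,y) = (x + y, y): v = (1, 1) has norm max(|1|, |1|) = 1, but T(v) = (2, 1) has norm 2 -- not preserved.
(B) T(x,y) = (x + y, x - y): v = (1, 1) has norm max(|1|, |1|) = 1, but T(v) = (2, 0) has norm 2 -- not preserved.
(C) T(x,y) = (2x, 2y): v = (1, 0) has norm max(|1|, |0|) = 1, but T(v) = (2, 0) has norm 2 -- not preserved.
(D) T(x,y) = (y, x): preserves the norm -- it only permutes the coordinates and/or flips signs, which leaves max(|x|, |y|) unchanged.

Therefore the answer is (D).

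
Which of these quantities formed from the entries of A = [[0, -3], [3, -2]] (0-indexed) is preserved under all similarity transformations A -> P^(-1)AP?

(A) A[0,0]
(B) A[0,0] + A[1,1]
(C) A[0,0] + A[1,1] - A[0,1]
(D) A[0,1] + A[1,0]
B

A[0,0] + A[1,1] is the trace of A. By the cyclic property of the trace, tr(P^(-1)AP) = tr(APP^(-1)) = tr(A), so it is the same for every matrix similar to A.

The other combinations are not similarity invariants. For example, take P = [[1, 1], [1, 2]] (det P = 1), so P^(-1) = [[2, -1], [-1, 1]] and
B = P^(-1)AP = [[-7, -11], [4, 5]].
Evaluating each option on A and on B:
(A) A[0,0]: 0 for A, -7 for B -> changes
(B) A[0,0] + A[1,1]: -2 for A, -2 for B -> unchanged
(C) A[0,0] + A[1,1] - A[0,1]: 1 for A, 9 for B -> changes
(D) A[0,1] + A[1,0]: 0 for A, -7 for B -> changes

Only (B) A[0,0] + A[1,1] = -2 survives (and it does so for every P, not just this one), so it is the invariant.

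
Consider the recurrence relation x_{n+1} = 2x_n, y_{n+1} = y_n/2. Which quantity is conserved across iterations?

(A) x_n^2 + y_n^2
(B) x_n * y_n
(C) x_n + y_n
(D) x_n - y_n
B

For the recurrence x_{n+1} = 2x_n, y_{n+1} = y_n/2:

x_{n+1} * y_{n+1} = (2x_n) * (y_n/2) = x_n * y_n
The product is conserved.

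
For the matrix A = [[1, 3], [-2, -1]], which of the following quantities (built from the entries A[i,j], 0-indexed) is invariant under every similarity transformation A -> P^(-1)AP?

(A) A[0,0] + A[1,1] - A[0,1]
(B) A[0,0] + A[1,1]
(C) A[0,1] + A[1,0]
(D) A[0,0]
B

A[0,0] + A[1,1] is the trace of A. By the cyclic property of the trace, tr(P^(-1)AP) = tr(APP^(-1)) = tr(A), so it is the same for every matrix similar to A.

The other combinations are not similarity invariants. For example, take P = [[1, 1], [1, 2]] (det P = 1), so P^(-1) = [[2, -1], [-1, 1]] and
B = P^(-1)AP = [[11, 18], [-7, -11]].
Evaluating each option on A and on B:
(A) A[0,0] + A[1,1] - A[0,1]: -3 for A, -18 for B -> changes
(B) A[0,0] + A[1,1]: 0 for A, 0 for B -> unchanged
(C) A[0,1] + A[1,0]: 1 for A, 11 for B -> changes
(D) A[0,0]: 1 for A, 11 for B -> changes

Only (B) A[0,0] + A[1,1] = 0 survives (and it does so for every P, not just this one), so it is the invariant.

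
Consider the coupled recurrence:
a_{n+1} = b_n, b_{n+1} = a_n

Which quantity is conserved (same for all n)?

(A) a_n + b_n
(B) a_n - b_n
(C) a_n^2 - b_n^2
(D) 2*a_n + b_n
A

Replace a_n by a_{n+1} = b_n and b_n by b_{n+1} = a_n in each option and simplify:
(A) a_n + b_n  ->  (b_n) + (a_n) = a_n + b_n   [conserved]
(B) a_n - b_n  ->  (b_n) - (a_n) = -a_n + b_n   [not conserved]
(C) a_n^2 - b_n^2  ->  (b_n)^2 - (a_n)^2 = -a_n^2 + b_n^2   [not conserved]
(D) 2*a_n + b_n  ->  2*(b_n) + (a_n) = a_n + 2*b_n   [not conserved]

Only (A) a_n + b_n returns to itself after one step, so it is the conserved quantity.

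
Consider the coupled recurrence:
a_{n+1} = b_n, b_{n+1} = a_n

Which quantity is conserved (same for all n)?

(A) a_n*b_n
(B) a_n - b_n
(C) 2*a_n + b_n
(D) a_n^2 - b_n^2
A

Replace a_n by a_{n+1} = b_n and b_n by b_{n+1} = a_n in each option and simplify:
(A) a_n*b_n  ->  (b_n)*(a_n) = a_n*b_n   [conserved]
(B) a_n - b_n  ->  (b_n) - (a_n) = -a_n + b_n   [not conserved]
(C) 2*a_n + b_n  ->  2*(b_n) + (a_n) = a_n + 2*b_n   [not conserved]
(D) a_n^2 - b_n^2  ->  (b_n)^2 - (a_n)^2 = -a_n^2 + b_n^2   [not conserved]

Only (A) a_n*b_n returns to itself after one step, so it is the conserved quantity.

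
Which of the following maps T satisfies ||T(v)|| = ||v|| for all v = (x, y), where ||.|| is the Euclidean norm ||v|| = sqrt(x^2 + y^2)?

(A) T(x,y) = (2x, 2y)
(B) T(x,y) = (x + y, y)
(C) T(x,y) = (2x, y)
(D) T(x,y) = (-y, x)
D

A transformation preserves a norm if ||T(v)|| = ||v|| for every v; a single vector where the norm changes rules an option out.

(A) T(x,y) = (2x, 2y): v = (1, 0) has norm sqrt((1)^2 + (0)^2) = 1, but T(v) = (2, 0) has norm 2 -- not preserved.
(B) T(x,y) = (x + y, y): v = (0, 1) has norm sqrt((0)^2 + (1)^2) = 1, but T(v) = (1, 1) has norm sqrt(2) -- not preserved.
(C) T(x,y) = (2x, y): v = (1, 0) has norm sqrt((1)^2 + (0)^2) = 1, but T(v) = (2, 0) has norm 2 -- not preserved.
(D) T(x,y) = (-y, x): preserves the norm -- it is an orthogonal map (a rotation/reflection), and (-y)^2 + (x)^2 simplifies to x^2 + y^2.

Therefore the answer is (D).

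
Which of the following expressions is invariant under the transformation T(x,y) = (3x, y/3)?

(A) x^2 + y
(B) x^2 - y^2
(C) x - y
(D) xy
D

An expression E(x,y) is invariant under T if E(T(x,y)) = E(x,y). Here T(x,y) = (3x, y/3).
Substitute the transformed coordinates into each option and compare with the original:
(A) x^2 + y  ->  (3x)^2 + (y/3) = 9x^2 + y/3   [differs from x^2 + y: not invariant]
(B) x^2 - y^2  ->  (3x)^2 - (y/3)^2 = 9x^2 - y^2/9   [differs from x^2 - y^2: not invariant]
(C) x - y  ->  (3x) - (y/3) = 3x - y/3   [differs from x - y: not invariant]
(D) xy  ->  (3x)(y/3) = xy   [equals xy: invariant]

Only option (D), xy, is unchanged by the transformation.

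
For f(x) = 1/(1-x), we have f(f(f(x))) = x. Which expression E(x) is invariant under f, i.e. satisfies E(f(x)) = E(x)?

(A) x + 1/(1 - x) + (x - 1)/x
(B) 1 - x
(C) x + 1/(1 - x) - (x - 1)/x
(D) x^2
A

Replace x by f(x) = 1/(1 - x) in each option and simplify. As a quick numerical cross-check, also compare E(3) with E(f(3)) = E(-1/2).

(A) x + 1/(1 - x) + (x - 1)/x  ->  (1/(1 - x)) + 1/(1 - (1/(1 - x))) + ((1/(1 - x)) - 1)/(1/(1 - x)), which simplifies back to x + 1/(1 - x) + (x - 1)/x; check: E(3) = 19/6, E(-1/2) = 19/6.   [invariant]
(B) 1 - x  ->  1 - (1/(1 - x)) = x/(x - 1); check: E(3) = -2 but E(-1/2) = 3/2.   [not invariant]
(C) x + 1/(1 - x) - (x - 1)/x  ->  (1/(1 - x)) + 1/(1 - (1/(1 - x))) - ((1/(1 - x)) - 1)/(1/(1 - x)) = (x^2(1 - x) - x + (x - 1)^2)/(x(x - 1)); check: E(3) = 11/6 but E(-1/2) = -17/6.   [not invariant]
(D) x^2  ->  (1/(1 - x))^2 = (x - 1)^(-2); check: E(3) = 9 but E(-1/2) = 1/4.   [not invariant]

Only (A) is unchanged. Indeed f(f(x)) = 1/(1 - 1/(1-x)) = (1-x)/(-x) = (x-1)/x, so E(x) = x + f(x) + f(f(x)) is the sum over the whole 3-cycle; applying f just permutes the three terms cyclically (x -> f(x) -> f(f(x)) -> x), leaving the sum unchanged.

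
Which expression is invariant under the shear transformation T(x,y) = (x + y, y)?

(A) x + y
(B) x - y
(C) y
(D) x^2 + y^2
C

Under the shear T(x,y) = (x + y, y):
Substitute the transformed coordinates into each option and compare with the original:
(A) x + y  ->  (x + y) + (y) = x + 2y   [differs from x + y: not invariant]
(B) x - y  ->  (x + y) - (y) = x   [differs from x - y: not invariant]
(C) y  ->  (y) = y   [equals y: invariant]
(D) x^2 + y^2  ->  (x + y)^2 + (y)^2 = x^2 + 2xy + 2y^2   [differs from x^2 + y^2: not invariant]

Only option (C), y, is unchanged by the transformation.
A horizontal shear moves points parallel to the x-axis, so the y-coordinate (and any function of y alone) is unchanged.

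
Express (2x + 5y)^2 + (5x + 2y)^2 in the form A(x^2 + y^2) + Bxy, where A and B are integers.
29(x^2 + y^2) + 40xy

Expanding: (2x + 5y)^2 = 4x^2 + 20xy + 25y^2
(5x + 2y)^2 = 25x^2 + 20xy + 4y^2
Sum = (4+25)(x^2+y^2) + 40xy = 29(x^2 + y^2) + 40xy
This is symmetric in x and y.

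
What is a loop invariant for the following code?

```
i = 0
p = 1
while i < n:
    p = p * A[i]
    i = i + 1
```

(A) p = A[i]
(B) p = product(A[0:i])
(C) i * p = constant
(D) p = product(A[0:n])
B

A loop invariant must hold before the first iteration and be re-established by every execution of the body.

(B) p = product(A[0:i]): Initially i = 0 and p = 1 = product of the empty slice A[0:0]. If p = product(A[0:i]) holds at the top of an iteration, the body sets p to product(A[0:i]) * A[i] = product(A[0:i+1]) and then i to i+1, so the property is restored. At exit i = n, giving p = product(A[0:n]).

The other options fail:
(A) p = A[i]: after the first iteration p = A[0] but i = 1; in general p is a product of several elements, not a single one.
(C) i * p = constant: initially i * p = 0, but after one iteration it is 1 * A[0], which is nonzero in general.
(D) p = product(A[0:n]): false before the loop (p = 1, not the full product) -- it only becomes true at exit.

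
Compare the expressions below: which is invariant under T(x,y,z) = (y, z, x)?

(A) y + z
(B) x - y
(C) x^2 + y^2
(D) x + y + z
D

Apply T(x,y,z) = (y, z, x) to each option, i.e. replace (x, y, z) by the transformed coordinates.
Substitute the transformed coordinates into each option and compare with the original:
(A) y + z  ->  (z) + (x) = x + z   [differs from y + z: not invariant]
(B) x - y  ->  (y) - (z) = y - z   [differs from x - y: not invariant]
(C) x^2 + y^2  ->  (y)^2 + (z)^2 = y^2 + z^2   [differs from x^2 + y^2: not invariant]
(D) x + y + z  ->  (y) + (z) + (x) = x + y + z   [equals x + y + z: invariant]

Only option (D), x + y + z, is unchanged by the transformation.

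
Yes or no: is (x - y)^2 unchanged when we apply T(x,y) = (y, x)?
Yes

Substitute T(x,y) = (y, x) into the expression and compare with the original.

Original: (x - y)^2
After applying T: ((y) - (x))^2 = x^2 - 2xy + y^2

This is identical to the original (x - y)^2, so the expression is invariant.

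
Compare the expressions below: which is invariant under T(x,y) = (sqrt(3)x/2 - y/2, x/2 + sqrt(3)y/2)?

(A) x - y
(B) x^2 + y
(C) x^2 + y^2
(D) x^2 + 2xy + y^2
C

An expression E(x,y) is invariant under T if E(T(x,y)) = E(x,y). Here T(x,y) = (sqrt(3)x/2 - y/2, x/2 + sqrt(3)y/2).
Substitute the transformed coordinates into each option and compare with the original:
(A) x - y  ->  (sqrt(3)x/2 - y/2) - (x/2 + sqrt(3)y/2) = -x/2 + sqrt(3)x/2 - sqrt(3)y/2 - y/2   [differs from x - y: not invariant]
(B) x^2 + y  ->  (sqrt(3)x/2 - y/2)^2 + (x/2 + sqrt(3)y/2) = 3x^2/4 - sqrt(3)xy/2 + x/2 + y^2/4 + sqrt(3)y/2   [differs from x^2 + y: not invariant]
(C) x^2 + y^2  ->  (sqrt(3)x/2 - y/2)^2 + (x/2 + sqrt(3)y/2)^2 = x^2 + y^2   [equals x^2 + y^2: invariant]
(D) x^2 + 2xy + y^2  ->  (sqrt(3)x/2 - y/2)^2 + 2(sqrt(3)x/2 - y/2)(x/2 + sqrt(3)y/2) + (x/2 + sqrt(3)y/2)^2 = sqrt(3)x^2/2 + x^2 + xy - sqrt(3)y^2/2 + y^2   [differs from x^2 + 2xy + y^2: not invariant]

Only option (C), x^2 + y^2, is unchanged by the transformation.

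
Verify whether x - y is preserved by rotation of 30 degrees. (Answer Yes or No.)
No

Applying rotation by 30 degrees: x' = x*cos(30 degrees) - y*sin(30 degrees) = sqrt(3)x/2 - y/2, y' = x*sin(30 degrees) + y*cos(30 degrees) = x/2 + sqrt(3)y/2

Substituting into x - y:
(sqrt(3)x/2 - y/2) - (x/2 + sqrt(3)y/2)
= -x/2 + sqrt(3)x/2 - sqrt(3)y/2 - y/2

This differs from the original expression x - y, so it is NOT invariant.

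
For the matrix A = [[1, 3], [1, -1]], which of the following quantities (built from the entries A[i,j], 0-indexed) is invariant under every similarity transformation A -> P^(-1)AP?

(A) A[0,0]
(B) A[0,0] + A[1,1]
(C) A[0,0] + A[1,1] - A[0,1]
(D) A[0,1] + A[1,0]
B

A[0,0] + A[1,1] is the trace of A. By the cyclic property of the trace, tr(P^(-1)AP) = tr(APP^(-1)) = tr(A), so it is the same for every matrix similar to A.

The other combinations are not similarity invariants. For example, take P = [[1, -1], [0, 1]] (det P = 1), so P^(-1) = [[1, 1], [0, 1]] and
B = P^(-1)AP = [[2, 0], [1, -2]].
Evaluating each option on A and on B:
(A) A[0,0]: 1 for A, 2 for B -> changes
(B) A[0,0] + A[1,1]: 0 for A, 0 for B -> unchanged
(C) A[0,0] + A[1,1] - A[0,1]: -3 for A, 0 for B -> changes
(D) A[0,1] + A[1,0]: 4 for A, 1 for B -> changes

Only (B) A[0,0] + A[1,1] = 0 survives (and it does so for every P, not just this one), so it is the invariant.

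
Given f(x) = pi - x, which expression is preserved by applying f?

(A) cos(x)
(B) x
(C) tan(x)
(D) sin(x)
D

For f(x) = pi - x:
sin(pi - x) = sin(x), so sine is invariant under this transformation.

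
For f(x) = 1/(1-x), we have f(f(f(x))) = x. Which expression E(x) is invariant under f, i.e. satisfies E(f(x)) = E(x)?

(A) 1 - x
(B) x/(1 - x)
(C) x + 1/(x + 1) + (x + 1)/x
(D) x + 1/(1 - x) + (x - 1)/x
D

Replace x by f(x) = 1/(1 - x) in each option and simplify. As a quick numerical cross-check, also compare E(5) with E(f(5)) = E(-1/4).

(A) 1 - x  ->  1 - (1/(1 - x)) = x/(x - 1); check: E(5) = -4 but E(-1/4) = 5/4.   [not invariant]
(B) x/(1 - x)  ->  (1/(1 - x))/(1 - (1/(1 - x))) = -1/x; check: E(5) = -5/4 but E(-1/4) = -1/5.   [not invariant]
(C) x + 1/(x + 1) + (x + 1)/x  ->  (1/(1 - x)) + 1/((1/(1 - x)) + 1) + ((1/(1 - x)) + 1)/(1/(1 - x)) = (-x^3 + 6x^2 - 11x + 7)/(x^2 - 3x + 2); check: E(5) = 191/30 but E(-1/4) = -23/12.   [not invariant]
(D) x + 1/(1 - x) + (x - 1)/x  ->  (1/(1 - x)) + 1/(1 - (1/(1 - x))) + ((1/(1 - x)) - 1)/(1/(1 - x)), which simplifies back to x + 1/(1 - x) + (x - 1)/x; check: E(5) = 111/20, E(-1/4) = 111/20.   [invariant]

Only (D) is unchanged. Indeed f(f(x)) = 1/(1 - 1/(1-x)) = (1-x)/(-x) = (x-1)/x, so E(x) = x + f(x) + f(f(x)) is the sum over the whole 3-cycle; applying f just permutes the three terms cyclically (x -> f(x) -> f(f(x)) -> x), leaving the sum unchanged.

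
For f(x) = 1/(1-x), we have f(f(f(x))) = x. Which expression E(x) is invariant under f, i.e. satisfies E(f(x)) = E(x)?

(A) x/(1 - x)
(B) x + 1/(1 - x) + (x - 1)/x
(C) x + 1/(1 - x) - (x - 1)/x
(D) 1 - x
B

Replace x by f(x) = 1/(1 - x) in each option and simplify. As a quick numerical cross-check, also compare E(3) with E(f(3)) = E(-1/2).

(A) x/(1 - x)  ->  (1/(1 - x))/(1 - (1/(1 - x))) = -1/x; check: E(3) = -3/2 but E(-1/2) = -1/3.   [not invariant]
(B) x + 1/(1 - x) + (x - 1)/x  ->  (1/(1 - x)) + 1/(1 - (1/(1 - x))) + ((1/(1 - x)) - 1)/(1/(1 - x)), which simplifies back to x + 1/(1 - x) + (x - 1)/x; check: E(3) = 19/6, E(-1/2) = 19/6.   [invariant]
(C) x + 1/(1 - x) - (x - 1)/x  ->  (1/(1 - x)) + 1/(1 - (1/(1 - x))) - ((1/(1 - x)) - 1)/(1/(1 - x)) = (x^2(1 - x) - x + (x - 1)^2)/(x(x - 1)); check: E(3) = 11/6 but E(-1/2) = -17/6.   [not invariant]
(D) 1 - x  ->  1 - (1/(1 - x)) = x/(x - 1); check: E(3) = -2 but E(-1/2) = 3/2.   [not invariant]

Only (B) is unchanged. Indeed f(f(x)) = 1/(1 - 1/(1-x)) = (1-x)/(-x) = (x-1)/x, so E(x) = x + f(x) + f(f(x)) is the sum over the whole 3-cycle; applying f just permutes the three terms cyclically (x -> f(x) -> f(f(x)) -> x), leaving the sum unchanged.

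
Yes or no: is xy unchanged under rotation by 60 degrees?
No

Applying rotation by 60 degrees: x' = x*cos(60 degrees) - y*sin(60 degrees) = x/2 - sqrt(3)y/2, y' = x*sin(60 degrees) + y*cos(60 degrees) = sqrt(3)x/2 + y/2

Substituting into xy:
(x/2 - sqrt(3)y/2)(sqrt(3)x/2 + y/2)
= sqrt(3)x^2/4 - xy/2 - sqrt(3)y^2/4

This differs from the original expression xy, so it is NOT invariant.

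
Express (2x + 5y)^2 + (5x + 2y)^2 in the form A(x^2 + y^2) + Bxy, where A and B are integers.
29(x^2 + y^2) + 40xy

Expanding: (2x + 5y)^2 = 4x^2 + 20xy + 25y^2
(5x + 2y)^2 = 25x^2 + 20xy + 4y^2
Sum = (4+25)(x^2+y^2) + 40xy = 29(x^2 + y^2) + 40xy
This is symmetric in x and y.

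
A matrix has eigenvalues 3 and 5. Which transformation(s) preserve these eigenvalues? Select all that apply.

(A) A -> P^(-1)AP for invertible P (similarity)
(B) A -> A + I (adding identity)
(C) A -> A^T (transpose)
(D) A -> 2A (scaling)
A and C

Eigenvalues are preserved by:
1. Similarity transformations: A -> P^(-1)AP (same characteristic polynomial)
2. Transpose: A^T has the same eigenvalues as A

Eigenvalues are NOT preserved by:
- Adding identity: eigenvalues become 3+1, 5+1
- Scaling: eigenvalues become 6, 10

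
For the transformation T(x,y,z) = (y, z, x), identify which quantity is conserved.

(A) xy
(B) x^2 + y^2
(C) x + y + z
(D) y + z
C

Apply T(x,y,z) = (y, z, x) to each option, i.e. replace (x, y, z) by the transformed coordinates.
Substitute the transformed coordinates into each option and compare with the original:
(A) xy  ->  (y)(z) = yz   [differs from xy: not invariant]
(B) x^2 + y^2  ->  (y)^2 + (z)^2 = y^2 + z^2   [differs from x^2 + y^2: not invariant]
(C) x + y + z  ->  (y) + (z) + (x) = x + y + z   [equals x + y + z: invariant]
(D) y + z  ->  (z) + (x) = x + z   [differs from y + z: not invariant]

Only option (C), x + y + z, is unchanged by the transformation.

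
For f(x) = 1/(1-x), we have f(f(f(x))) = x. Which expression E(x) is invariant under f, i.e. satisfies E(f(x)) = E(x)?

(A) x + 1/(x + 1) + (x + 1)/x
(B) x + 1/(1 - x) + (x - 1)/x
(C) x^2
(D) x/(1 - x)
B

Replace x by f(x) = 1/(1 - x) in each option and simplify. As a quick numerical cross-check, also compare E(5) with E(f(5)) = E(-1/4).

(A) x + 1/(x + 1) + (x + 1)/x  ->  (1/(1 - x)) + 1/((1/(1 - x)) + 1) + ((1/(1 - x)) + 1)/(1/(1 - x)) = (-x^3 + 6x^2 - 11x + 7)/(x^2 - 3x + 2); check: E(5) = 191/30 but E(-1/4) = -23/12.   [not invariant]
(B) x + 1/(1 - x) + (x - 1)/x  ->  (1/(1 - x)) + 1/(1 - (1/(1 - x))) + ((1/(1 - x)) - 1)/(1/(1 - x)), which simplifies back to x + 1/(1 - x) + (x - 1)/x; check: E(5) = 111/20, E(-1/4) = 111/20.   [invariant]
(C) x^2  ->  (1/(1 - x))^2 = (x - 1)^(-2); check: E(5) = 25 but E(-1/4) = 1/16.   [not invariant]
(D) x/(1 - x)  ->  (1/(1 - x))/(1 - (1/(1 - x))) = -1/x; check: E(5) = -5/4 but E(-1/4) = -1/5.   [not invariant]

Only (B) is unchanged. Indeed f(f(x)) = 1/(1 - 1/(1-x)) = (1-x)/(-x) = (x-1)/x, so E(x) = x + f(x) + f(f(x)) is the sum over the whole 3-cycle; applying f just permutes the three terms cyclically (x -> f(x) -> f(f(x)) -> x), leaving the sum unchanged.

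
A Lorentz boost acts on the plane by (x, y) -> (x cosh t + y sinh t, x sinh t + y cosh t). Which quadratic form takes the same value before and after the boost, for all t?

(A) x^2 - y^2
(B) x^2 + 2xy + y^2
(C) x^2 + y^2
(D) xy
A

Write x' = x cosh t + y sinh t, y' = x sinh t + y cosh t and substitute into each option:
(A) x^2 - y^2: (x cosh t + y sinh t)^2 - (x sinh t + y cosh t)^2 = x^2(cosh^2 t - sinh^2 t) + 2xy(cosh t sinh t - sinh t cosh t) + y^2(sinh^2 t - cosh^2 t) = x^2 - y^2   [invariant, using cosh^2 t - sinh^2 t = 1]
(B) x^2 + 2xy + y^2: (x' + y')^2 with x' + y' = (x + y)(cosh t + sinh t) = (x + y)e^t, so it becomes (x + y)^2 e^(2t)   [not invariant for t != 0]
(C) x^2 + y^2: (x cosh t + y sinh t)^2 + (x sinh t + y cosh t)^2 = (x^2 + y^2)(cosh^2 t + sinh^2 t) + 4xy sinh t cosh t = (x^2 + y^2) cosh 2t + 2xy sinh 2t   [not invariant for t != 0]
(D) xy: (x cosh t + y sinh t)(x sinh t + y cosh t) = xy(cosh^2 t + sinh^2 t) + (x^2 + y^2) sinh t cosh t = xy cosh 2t + (x^2 + y^2)(sinh 2t)/2   [not invariant for t != 0]

Only (A) x^2 - y^2 is unchanged; it is the Minkowski form preserved by Lorentz boosts, just as x^2 + y^2 is preserved by ordinary rotations.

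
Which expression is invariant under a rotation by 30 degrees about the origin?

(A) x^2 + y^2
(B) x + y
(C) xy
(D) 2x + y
A

A rotation by 30 degrees sends (x, y) to (sqrt(3)x/2 - y/2, x/2 + sqrt(3)y/2).
Substitute the transformed coordinates into each option and compare with the original:
(A) x^2 + y^2  ->  (sqrt(3)x/2 - y/2)^2 + (x/2 + sqrt(3)y/2)^2 = x^2 + y^2   [equals x^2 + y^2: invariant]
(B) x + y  ->  (sqrt(3)x/2 - y/2) + (x/2 + sqrt(3)y/2) = x/2 + sqrt(3)x/2 - y/2 + sqrt(3)y/2   [differs from x + y: not invariant]
(C) xy  ->  (sqrt(3)x/2 - y/2)(x/2 + sqrt(3)y/2) = sqrt(3)x^2/4 + xy/2 - sqrt(3)y^2/4   [differs from xy: not invariant]
(D) 2x + y  ->  2(sqrt(3)x/2 - y/2) + (x/2 + sqrt(3)y/2) = x/2 + sqrt(3)x - y + sqrt(3)y/2   [differs from 2x + y: not invariant]

Only option (A), x^2 + y^2, is unchanged by the transformation.
Geometrically, x^2 + y^2 is the squared distance from the origin, which every rotation about the origin preserves.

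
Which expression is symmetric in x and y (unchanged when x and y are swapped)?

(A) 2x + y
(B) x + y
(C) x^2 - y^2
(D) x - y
B

A symmetric expression is unchanged when the variables are permuted; here the transformation to test is the swap (x, y) -> (y, x).
Substitute the transformed coordinates into each option and compare with the original:
(A) 2x + y  ->  2(y) + (x) = x + 2y   [differs from 2x + y: not invariant]
(B) x + y  ->  (y) + (x) = x + y   [equals x + y: invariant]
(C) x^2 - y^2  ->  (y)^2 - (x)^2 = -x^2 + y^2   [differs from x^2 - y^2: not invariant]
(D) x - y  ->  (y) - (x) = -x + y   [differs from x - y: not invariant]

Only option (B), x + y, is unchanged by the transformation.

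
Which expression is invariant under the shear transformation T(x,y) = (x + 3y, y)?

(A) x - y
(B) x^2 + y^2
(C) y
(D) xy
C

Under the shear T(x,y) = (x + 3y, y):
Substitute the transformed coordinates into each option and compare with the original:
(A) x - y  ->  (x + 3y) - (y) = x + 2y   [differs from x - y: not invariant]
(B) x^2 + y^2  ->  (x + 3y)^2 + (y)^2 = x^2 + 6xy + 10y^2   [differs from x^2 + y^2: not invariant]
(C) y  ->  (y) = y   [equals y: invariant]
(D) xy  ->  (x + 3y)(y) = xy + 3y^2   [differs from xy: not invariant]

Only option (C), y, is unchanged by the transformation.
A horizontal shear moves points parallel to the x-axis, so the y-coordinate (and any function of y alone) is unchanged.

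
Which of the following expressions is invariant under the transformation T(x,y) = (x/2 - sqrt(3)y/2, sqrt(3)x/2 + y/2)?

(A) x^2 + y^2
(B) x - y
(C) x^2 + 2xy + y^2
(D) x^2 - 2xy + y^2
A

An expression E(x,y) is invariant under T if E(T(x,y)) = E(x,y). Here T(x,y) = (x/2 - sqrt(3)y/2, sqrt(3)x/2 + y/2).
Substitute the transformed coordinates into each option and compare with the original:
(A) x^2 + y^2  ->  (x/2 - sqrt(3)y/2)^2 + (sqrt(3)x/2 + y/2)^2 = x^2 + y^2   [equals x^2 + y^2: invariant]
(B) x - y  ->  (x/2 - sqrt(3)y/2) - (sqrt(3)x/2 + y/2) = -sqrt(3)x/2 + x/2 - sqrt(3)y/2 - y/2   [differs from x - y: not invariant]
(C) x^2 + 2xy + y^2  ->  (x/2 - sqrt(3)y/2)^2 + 2(x/2 - sqrt(3)y/2)(sqrt(3)x/2 + y/2) + (sqrt(3)x/2 + y/2)^2 = sqrt(3)x^2/2 + x^2 - xy - sqrt(3)y^2/2 + y^2   [differs from x^2 + 2xy + y^2: not invariant]
(D) x^2 - 2xy + y^2  ->  (x/2 - sqrt(3)y/2)^2 - 2(x/2 - sqrt(3)y/2)(sqrt(3)x/2 + y/2) + (sqrt(3)x/2 + y/2)^2 = -sqrt(3)x^2/2 + x^2 + xy + sqrt(3)y^2/2 + y^2   [differs from x^2 - 2xy + y^2: not invariant]

Only option (A), x^2 + y^2, is unchanged by the transformation.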